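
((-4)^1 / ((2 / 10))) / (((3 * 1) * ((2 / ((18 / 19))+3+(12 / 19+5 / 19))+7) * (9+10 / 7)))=-1995 / 40588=-0.05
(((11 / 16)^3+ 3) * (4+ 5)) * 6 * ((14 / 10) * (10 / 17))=147.86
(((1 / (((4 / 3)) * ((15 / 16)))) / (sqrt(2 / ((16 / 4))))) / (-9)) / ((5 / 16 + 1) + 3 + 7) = -64 * sqrt(2) / 8145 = -0.01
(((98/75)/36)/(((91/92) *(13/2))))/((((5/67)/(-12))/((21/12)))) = -302036/190125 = -1.59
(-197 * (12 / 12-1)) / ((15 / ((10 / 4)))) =0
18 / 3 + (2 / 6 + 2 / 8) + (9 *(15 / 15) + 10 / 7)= 1429 / 84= 17.01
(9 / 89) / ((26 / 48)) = 216 / 1157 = 0.19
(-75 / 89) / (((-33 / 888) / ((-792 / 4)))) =-4489.89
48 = 48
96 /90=1.07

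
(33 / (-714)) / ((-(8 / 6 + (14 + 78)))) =33 / 66640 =0.00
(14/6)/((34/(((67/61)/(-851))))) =-469/5294922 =-0.00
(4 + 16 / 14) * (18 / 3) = 216 / 7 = 30.86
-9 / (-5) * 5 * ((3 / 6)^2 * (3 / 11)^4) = 729 / 58564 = 0.01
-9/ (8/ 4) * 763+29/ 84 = -288385/ 84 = -3433.15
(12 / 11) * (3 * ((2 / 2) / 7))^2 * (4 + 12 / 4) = 108 / 77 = 1.40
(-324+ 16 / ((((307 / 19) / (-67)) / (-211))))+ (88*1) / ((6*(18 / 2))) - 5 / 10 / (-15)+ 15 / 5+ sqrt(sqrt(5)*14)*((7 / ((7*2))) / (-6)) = -sqrt(14)*5^(1 / 4) / 12+ 1133895113 / 82890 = 13679.05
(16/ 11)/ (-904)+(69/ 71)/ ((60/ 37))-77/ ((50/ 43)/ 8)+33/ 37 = -172499363131/ 326536100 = -528.27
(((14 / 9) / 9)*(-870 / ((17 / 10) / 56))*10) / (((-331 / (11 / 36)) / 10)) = 625240000 / 1367361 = 457.26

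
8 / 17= 0.47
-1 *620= -620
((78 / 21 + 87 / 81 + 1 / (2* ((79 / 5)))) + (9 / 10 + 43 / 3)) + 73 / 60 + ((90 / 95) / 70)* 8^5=527374103 / 1134756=464.75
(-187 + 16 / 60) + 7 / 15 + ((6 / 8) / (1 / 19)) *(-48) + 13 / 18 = -78259 / 90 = -869.54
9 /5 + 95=484 /5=96.80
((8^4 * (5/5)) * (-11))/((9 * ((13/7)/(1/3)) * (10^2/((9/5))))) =-16.17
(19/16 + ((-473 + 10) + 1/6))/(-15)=22159/720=30.78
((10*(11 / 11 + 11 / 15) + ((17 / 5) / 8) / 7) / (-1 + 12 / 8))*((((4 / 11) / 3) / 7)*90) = 29222 / 539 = 54.22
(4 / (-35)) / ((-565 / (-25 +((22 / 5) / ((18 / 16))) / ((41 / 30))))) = -1556 / 347475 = -0.00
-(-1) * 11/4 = 11/4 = 2.75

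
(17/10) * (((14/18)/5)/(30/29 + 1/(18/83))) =493/10525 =0.05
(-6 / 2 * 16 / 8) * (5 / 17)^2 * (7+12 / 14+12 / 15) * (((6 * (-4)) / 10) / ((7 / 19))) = 414504 / 14161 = 29.27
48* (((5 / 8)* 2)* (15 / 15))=60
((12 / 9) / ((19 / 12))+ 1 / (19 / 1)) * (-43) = -731 / 19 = -38.47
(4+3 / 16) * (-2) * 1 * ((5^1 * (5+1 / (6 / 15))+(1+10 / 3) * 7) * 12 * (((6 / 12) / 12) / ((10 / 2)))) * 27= -245421 / 160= -1533.88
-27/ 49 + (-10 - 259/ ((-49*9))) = -4394/ 441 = -9.96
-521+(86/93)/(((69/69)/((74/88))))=-520.22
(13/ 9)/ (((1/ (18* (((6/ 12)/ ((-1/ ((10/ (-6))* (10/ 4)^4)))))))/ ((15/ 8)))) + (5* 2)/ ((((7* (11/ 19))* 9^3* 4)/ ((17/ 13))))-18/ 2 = 1577.92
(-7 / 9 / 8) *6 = -7 / 12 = -0.58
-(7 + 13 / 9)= -76 / 9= -8.44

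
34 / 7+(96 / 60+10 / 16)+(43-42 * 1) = 2263 / 280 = 8.08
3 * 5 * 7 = 105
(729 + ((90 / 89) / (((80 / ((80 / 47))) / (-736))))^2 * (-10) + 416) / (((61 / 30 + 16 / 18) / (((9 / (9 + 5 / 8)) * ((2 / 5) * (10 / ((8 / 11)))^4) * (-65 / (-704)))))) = -9493363891460109375 / 16492993151488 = -575599.82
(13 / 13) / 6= 1 / 6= 0.17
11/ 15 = 0.73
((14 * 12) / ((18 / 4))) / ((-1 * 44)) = -0.85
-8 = -8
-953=-953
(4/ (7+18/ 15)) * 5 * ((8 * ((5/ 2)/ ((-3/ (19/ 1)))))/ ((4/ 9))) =-695.12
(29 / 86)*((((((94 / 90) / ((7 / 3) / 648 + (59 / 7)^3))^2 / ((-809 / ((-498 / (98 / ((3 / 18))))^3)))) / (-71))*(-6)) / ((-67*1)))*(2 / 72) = -17801814045402 / 659477452624214753167542775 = -0.00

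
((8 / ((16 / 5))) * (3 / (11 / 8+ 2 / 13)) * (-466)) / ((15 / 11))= -1676.43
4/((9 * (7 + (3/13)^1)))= 26/423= 0.06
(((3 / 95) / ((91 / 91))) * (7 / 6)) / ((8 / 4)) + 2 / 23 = 921 / 8740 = 0.11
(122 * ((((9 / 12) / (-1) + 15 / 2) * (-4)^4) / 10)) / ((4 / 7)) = 184464 / 5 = 36892.80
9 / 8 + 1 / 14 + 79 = 4491 / 56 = 80.20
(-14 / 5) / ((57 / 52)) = -728 / 285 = -2.55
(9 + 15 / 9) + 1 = 35 / 3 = 11.67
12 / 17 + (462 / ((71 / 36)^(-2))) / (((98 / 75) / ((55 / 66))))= 117905951 / 102816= 1146.77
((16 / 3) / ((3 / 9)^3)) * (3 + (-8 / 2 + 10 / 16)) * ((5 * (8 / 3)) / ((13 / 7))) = -5040 / 13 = -387.69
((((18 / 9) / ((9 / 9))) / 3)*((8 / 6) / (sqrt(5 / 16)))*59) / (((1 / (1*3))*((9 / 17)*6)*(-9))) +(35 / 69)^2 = 1225 / 4761 - 16048*sqrt(5) / 3645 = -9.59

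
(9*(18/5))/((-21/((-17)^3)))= 265302/35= 7580.06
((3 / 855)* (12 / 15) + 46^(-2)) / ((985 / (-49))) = -0.00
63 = 63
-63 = -63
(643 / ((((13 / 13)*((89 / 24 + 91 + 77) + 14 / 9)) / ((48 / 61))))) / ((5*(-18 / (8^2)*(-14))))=3950592 / 26634125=0.15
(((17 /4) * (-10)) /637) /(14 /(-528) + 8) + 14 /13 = 286562 /268177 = 1.07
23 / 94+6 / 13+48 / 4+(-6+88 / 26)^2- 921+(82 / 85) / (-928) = -282400408183 / 313271920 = -901.45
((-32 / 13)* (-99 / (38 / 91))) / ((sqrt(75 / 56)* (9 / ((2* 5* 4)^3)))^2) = 11303649280000 / 513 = 22034404054.58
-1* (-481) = 481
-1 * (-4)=4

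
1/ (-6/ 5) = -5/ 6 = -0.83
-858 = -858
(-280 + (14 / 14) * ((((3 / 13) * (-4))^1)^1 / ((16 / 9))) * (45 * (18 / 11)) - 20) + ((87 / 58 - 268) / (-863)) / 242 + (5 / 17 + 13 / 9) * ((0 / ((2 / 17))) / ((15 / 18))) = -1836603781 / 5429996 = -338.23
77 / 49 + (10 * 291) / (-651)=-629 / 217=-2.90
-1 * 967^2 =-935089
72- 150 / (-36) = 457 / 6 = 76.17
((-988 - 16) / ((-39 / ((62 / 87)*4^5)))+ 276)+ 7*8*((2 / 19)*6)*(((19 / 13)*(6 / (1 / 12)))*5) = 127819540 / 3393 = 37671.54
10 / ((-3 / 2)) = -20 / 3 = -6.67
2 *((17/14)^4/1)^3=582622237229761/28346956187648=20.55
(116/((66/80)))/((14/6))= 4640/77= 60.26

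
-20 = -20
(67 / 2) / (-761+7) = -0.04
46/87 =0.53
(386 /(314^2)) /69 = 193 /3401562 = 0.00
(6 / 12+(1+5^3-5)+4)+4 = 259 / 2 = 129.50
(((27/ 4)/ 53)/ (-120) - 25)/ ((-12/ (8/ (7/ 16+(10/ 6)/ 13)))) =2756117/ 93545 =29.46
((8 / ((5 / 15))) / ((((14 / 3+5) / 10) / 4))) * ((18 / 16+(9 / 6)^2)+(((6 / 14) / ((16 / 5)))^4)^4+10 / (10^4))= 80287017531369969868123351748887017 / 239468501967495406373027027353600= 335.27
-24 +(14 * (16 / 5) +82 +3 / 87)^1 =14911 / 145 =102.83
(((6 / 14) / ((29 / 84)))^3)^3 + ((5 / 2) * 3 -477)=-13419090158004159 / 29014291951738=-462.50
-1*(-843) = 843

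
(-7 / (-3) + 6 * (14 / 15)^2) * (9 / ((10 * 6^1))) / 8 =567 / 4000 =0.14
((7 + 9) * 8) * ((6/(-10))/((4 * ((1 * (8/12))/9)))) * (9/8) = -1458/5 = -291.60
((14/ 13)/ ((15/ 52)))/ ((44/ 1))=14/ 165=0.08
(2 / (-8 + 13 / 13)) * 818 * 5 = -8180 / 7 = -1168.57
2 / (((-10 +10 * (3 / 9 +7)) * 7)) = 3 / 665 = 0.00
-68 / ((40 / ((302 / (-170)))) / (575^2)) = 1996975 / 2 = 998487.50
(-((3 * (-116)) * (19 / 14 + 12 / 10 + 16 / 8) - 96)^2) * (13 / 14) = -22523838714 / 8575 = -2626686.73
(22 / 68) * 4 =22 / 17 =1.29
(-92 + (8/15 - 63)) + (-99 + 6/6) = -3787/15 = -252.47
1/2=0.50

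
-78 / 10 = -39 / 5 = -7.80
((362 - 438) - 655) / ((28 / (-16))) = 2924 / 7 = 417.71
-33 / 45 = -0.73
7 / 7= 1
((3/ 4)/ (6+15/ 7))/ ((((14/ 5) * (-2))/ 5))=-25/ 304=-0.08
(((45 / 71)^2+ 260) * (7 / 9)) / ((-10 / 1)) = -1837759 / 90738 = -20.25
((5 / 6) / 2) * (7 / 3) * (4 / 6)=35 / 54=0.65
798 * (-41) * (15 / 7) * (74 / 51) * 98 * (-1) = 169479240 / 17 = 9969367.06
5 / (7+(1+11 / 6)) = 30 / 59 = 0.51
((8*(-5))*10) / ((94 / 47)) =-200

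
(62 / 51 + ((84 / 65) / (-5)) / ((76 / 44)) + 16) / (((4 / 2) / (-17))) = -2687263 / 18525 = -145.06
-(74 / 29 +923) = -26841 / 29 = -925.55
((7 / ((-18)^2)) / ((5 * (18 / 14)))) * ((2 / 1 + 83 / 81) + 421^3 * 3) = 222120506783 / 295245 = 752326.06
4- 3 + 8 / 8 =2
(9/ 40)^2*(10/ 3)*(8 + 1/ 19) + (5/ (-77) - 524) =-122355033/ 234080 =-522.71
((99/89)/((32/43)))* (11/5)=46827/14240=3.29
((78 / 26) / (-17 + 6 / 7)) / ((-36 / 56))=98 / 339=0.29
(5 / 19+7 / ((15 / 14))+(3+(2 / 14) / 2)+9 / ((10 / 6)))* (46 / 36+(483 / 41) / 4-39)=-446719027 / 841320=-530.97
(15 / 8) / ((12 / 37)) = 185 / 32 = 5.78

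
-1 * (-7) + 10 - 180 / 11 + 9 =106 / 11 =9.64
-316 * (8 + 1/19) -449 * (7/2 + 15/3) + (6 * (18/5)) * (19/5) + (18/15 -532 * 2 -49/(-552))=-1925010209/262200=-7341.76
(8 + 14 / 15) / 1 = 134 / 15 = 8.93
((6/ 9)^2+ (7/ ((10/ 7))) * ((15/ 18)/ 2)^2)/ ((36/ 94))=17531/ 5184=3.38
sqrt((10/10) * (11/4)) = sqrt(11)/2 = 1.66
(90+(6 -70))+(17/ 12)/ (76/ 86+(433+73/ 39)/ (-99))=25.60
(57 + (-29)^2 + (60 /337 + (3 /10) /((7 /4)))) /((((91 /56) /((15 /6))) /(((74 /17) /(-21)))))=-184495616 /644007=-286.48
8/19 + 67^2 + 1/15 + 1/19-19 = 1274104/285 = 4470.54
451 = 451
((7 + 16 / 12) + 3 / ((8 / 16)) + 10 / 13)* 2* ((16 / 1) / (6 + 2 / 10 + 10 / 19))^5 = 9557916457369600000 / 4154979618940761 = 2300.35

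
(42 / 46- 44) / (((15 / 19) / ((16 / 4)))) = -75316 / 345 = -218.31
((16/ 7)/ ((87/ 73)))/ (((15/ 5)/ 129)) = 50224/ 609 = 82.47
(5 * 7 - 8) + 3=30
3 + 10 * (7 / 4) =41 / 2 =20.50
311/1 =311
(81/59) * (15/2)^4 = 4100625/944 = 4343.88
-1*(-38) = 38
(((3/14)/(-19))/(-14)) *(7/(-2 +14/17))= -51/10640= -0.00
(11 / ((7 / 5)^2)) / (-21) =-275 / 1029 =-0.27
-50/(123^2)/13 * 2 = -100/196677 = -0.00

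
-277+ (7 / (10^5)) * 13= -27699909 / 100000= -277.00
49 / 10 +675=6799 / 10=679.90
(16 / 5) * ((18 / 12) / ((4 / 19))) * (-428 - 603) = -117534 / 5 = -23506.80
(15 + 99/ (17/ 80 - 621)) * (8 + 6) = 10318350/ 49663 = 207.77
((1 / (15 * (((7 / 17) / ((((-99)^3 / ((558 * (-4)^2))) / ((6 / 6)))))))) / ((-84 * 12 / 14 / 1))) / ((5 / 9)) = 610929 / 1388800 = 0.44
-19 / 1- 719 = -738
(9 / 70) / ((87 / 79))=237 / 2030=0.12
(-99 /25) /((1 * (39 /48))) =-1584 /325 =-4.87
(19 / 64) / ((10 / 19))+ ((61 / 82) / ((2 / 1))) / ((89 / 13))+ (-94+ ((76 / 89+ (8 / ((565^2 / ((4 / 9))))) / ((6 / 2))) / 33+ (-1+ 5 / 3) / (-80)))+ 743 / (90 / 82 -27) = -956628516455534059 / 7838093581084800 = -122.05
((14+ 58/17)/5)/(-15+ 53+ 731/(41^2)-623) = -248788/41762795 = -0.01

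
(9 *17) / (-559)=-153 / 559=-0.27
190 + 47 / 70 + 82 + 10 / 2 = 277.67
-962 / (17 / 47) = -45214 / 17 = -2659.65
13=13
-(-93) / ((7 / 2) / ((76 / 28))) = 3534 / 49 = 72.12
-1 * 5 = -5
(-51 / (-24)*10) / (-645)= -17 / 516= -0.03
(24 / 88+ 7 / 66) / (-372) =-25 / 24552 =-0.00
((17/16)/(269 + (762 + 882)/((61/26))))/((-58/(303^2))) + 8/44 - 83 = -51055684687/603833824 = -84.55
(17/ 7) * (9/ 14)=1.56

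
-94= -94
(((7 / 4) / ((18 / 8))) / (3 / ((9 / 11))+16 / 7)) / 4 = 49 / 1500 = 0.03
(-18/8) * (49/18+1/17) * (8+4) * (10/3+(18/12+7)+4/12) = -62123/68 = -913.57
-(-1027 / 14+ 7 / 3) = 2983 / 42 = 71.02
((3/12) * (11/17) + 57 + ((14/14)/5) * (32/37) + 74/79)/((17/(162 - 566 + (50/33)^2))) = -6333414584756/4599647415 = -1376.93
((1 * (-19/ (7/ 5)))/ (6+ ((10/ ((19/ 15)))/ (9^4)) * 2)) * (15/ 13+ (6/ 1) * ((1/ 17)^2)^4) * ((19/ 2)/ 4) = -6.20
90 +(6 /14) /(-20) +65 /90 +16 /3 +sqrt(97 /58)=sqrt(5626) /58 +121003 /1260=97.33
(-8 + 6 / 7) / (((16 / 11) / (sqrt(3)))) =-275 * sqrt(3) / 56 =-8.51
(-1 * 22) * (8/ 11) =-16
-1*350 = -350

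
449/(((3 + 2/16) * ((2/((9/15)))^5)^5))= 380432585639907/31250000000000000000000000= 0.00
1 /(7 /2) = 2 /7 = 0.29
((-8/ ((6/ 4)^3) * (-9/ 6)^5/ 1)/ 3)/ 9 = 0.67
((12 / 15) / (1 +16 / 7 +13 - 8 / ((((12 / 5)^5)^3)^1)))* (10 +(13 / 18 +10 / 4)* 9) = 2103058444931039232 / 1097749219074044345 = 1.92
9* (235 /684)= 235 /76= 3.09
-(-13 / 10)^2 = -169 / 100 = -1.69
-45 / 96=-0.47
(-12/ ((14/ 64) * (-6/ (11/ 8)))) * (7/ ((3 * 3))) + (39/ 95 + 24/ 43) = 395093/ 36765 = 10.75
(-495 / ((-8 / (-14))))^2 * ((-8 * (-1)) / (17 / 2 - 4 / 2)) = 12006225 / 13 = 923555.77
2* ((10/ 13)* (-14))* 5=-1400/ 13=-107.69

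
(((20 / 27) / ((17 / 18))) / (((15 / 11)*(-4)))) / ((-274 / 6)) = 0.00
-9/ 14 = -0.64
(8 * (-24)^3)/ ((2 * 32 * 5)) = -345.60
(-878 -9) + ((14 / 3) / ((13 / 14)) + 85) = -31082 / 39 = -796.97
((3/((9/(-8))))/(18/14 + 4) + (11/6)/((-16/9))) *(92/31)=-125465/27528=-4.56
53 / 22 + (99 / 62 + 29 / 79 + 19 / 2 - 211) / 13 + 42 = 20354141 / 700414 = 29.06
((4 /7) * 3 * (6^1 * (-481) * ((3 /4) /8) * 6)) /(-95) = 38961 /1330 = 29.29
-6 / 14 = -3 / 7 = -0.43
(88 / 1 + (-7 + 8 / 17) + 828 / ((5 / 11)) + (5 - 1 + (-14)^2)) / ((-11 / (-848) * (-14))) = -6890424 / 595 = -11580.54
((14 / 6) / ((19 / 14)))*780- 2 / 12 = 152861 / 114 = 1340.89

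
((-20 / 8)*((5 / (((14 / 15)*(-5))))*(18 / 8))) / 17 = 675 / 1904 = 0.35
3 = 3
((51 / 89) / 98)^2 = 2601 / 76073284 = 0.00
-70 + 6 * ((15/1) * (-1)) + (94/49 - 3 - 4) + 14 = -7403/49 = -151.08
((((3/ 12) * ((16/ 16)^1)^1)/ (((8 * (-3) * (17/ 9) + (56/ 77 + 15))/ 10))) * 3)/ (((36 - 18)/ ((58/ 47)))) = -1595/ 91838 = -0.02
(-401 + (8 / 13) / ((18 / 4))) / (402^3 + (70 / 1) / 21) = -46901 / 7600882926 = -0.00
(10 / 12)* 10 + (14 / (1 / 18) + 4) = 793 / 3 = 264.33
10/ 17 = 0.59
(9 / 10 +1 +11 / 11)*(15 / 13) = 3.35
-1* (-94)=94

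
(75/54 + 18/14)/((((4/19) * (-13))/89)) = -569867/6552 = -86.98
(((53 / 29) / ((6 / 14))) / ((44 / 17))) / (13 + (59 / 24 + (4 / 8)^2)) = 12614 / 120263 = 0.10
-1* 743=-743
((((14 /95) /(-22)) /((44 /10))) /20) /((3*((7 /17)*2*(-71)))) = 17 /39174960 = 0.00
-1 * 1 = -1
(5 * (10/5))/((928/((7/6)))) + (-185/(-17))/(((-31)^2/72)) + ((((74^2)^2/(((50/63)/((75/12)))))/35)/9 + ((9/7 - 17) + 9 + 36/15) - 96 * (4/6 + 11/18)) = 397724301935123/530625760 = 749538.25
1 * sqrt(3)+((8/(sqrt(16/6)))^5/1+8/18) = 4/9+sqrt(3)+1152 * sqrt(6) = 2823.99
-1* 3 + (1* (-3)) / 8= -27 / 8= -3.38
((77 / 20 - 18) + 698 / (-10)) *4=-1679 / 5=-335.80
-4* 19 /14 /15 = -38 /105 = -0.36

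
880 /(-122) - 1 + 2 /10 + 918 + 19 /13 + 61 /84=303808877 /333060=912.17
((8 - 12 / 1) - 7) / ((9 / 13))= -143 / 9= -15.89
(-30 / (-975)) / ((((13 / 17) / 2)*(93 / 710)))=0.61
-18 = -18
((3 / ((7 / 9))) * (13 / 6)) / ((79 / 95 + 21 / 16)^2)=135158400 / 74347567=1.82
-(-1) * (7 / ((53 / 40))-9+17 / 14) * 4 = -3714 / 371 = -10.01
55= 55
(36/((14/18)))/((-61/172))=-55728/427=-130.51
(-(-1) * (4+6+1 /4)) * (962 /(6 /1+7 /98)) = 138047 /85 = 1624.08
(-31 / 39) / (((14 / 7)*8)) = -31 / 624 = -0.05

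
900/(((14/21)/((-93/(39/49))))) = -2050650/13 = -157742.31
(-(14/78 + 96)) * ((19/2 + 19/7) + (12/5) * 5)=-423863/182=-2328.92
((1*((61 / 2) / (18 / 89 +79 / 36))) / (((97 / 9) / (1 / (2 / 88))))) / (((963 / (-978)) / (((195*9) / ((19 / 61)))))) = -450184806648720 / 1514306479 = -297287.78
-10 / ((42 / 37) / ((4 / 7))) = -5.03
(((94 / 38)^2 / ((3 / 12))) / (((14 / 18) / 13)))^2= 1068767251344 / 6385729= 167368.09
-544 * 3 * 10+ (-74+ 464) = -15930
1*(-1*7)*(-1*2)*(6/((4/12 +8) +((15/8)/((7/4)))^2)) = 49392/5575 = 8.86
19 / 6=3.17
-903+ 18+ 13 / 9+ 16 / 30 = -39736 / 45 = -883.02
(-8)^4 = 4096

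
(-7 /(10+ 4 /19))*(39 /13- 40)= 4921 /194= 25.37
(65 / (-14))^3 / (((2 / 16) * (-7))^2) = -2197000 / 16807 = -130.72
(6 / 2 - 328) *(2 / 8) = -325 / 4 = -81.25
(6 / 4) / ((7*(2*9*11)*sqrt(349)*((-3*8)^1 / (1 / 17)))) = -0.00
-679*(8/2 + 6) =-6790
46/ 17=2.71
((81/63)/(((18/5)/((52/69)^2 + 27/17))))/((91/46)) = 872575/2241603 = 0.39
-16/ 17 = -0.94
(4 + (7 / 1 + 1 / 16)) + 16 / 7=1495 / 112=13.35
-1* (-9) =9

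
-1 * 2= -2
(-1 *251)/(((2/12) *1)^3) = -54216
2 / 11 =0.18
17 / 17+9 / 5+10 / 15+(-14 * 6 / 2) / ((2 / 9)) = -2783 / 15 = -185.53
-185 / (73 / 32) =-5920 / 73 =-81.10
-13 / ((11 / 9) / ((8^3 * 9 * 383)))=-206489088 / 11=-18771735.27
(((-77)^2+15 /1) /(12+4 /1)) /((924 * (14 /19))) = 14117 /25872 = 0.55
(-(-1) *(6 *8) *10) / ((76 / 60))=7200 / 19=378.95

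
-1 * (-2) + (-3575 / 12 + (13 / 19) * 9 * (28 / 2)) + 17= -43937 / 228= -192.71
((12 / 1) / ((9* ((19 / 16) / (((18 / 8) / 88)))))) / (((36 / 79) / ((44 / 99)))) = 158 / 5643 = 0.03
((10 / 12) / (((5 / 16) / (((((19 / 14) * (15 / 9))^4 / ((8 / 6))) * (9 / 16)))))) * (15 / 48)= 9.20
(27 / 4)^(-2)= 0.02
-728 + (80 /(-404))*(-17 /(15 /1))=-727.78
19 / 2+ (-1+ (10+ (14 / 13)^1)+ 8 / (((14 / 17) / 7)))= 2277 / 26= 87.58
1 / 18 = 0.06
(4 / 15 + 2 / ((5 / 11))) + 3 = 23 / 3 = 7.67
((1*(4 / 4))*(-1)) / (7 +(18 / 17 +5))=-17 / 222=-0.08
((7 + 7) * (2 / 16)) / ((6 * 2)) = 7 / 48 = 0.15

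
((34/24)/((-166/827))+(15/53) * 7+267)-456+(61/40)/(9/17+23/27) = -64583261467/334675920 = -192.97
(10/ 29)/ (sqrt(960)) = sqrt(15)/ 348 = 0.01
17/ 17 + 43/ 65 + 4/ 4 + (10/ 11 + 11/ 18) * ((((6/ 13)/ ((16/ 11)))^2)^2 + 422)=644.20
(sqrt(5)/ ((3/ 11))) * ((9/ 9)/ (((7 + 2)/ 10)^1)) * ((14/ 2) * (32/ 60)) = 1232 * sqrt(5)/ 81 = 34.01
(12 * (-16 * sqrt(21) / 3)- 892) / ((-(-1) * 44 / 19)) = -4237 / 11- 304 * sqrt(21) / 11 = -511.83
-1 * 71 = -71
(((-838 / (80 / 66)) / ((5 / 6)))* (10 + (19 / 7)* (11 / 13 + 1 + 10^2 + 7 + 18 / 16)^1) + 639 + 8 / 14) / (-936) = 9292647023 / 34070400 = 272.75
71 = 71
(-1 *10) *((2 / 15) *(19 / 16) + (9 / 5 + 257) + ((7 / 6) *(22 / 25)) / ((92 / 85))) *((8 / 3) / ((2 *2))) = -1732.71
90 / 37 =2.43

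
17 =17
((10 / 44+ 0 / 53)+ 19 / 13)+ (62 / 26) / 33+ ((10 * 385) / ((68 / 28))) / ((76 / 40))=231719053 / 277134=836.13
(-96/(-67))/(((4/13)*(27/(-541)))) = -56264/603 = -93.31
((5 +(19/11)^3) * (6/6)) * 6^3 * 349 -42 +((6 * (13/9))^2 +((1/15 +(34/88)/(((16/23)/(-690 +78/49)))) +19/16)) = 17962392542081/23478840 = 765046.00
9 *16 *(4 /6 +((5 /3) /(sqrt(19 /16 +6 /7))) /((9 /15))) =96 +1600 *sqrt(1603) /229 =375.74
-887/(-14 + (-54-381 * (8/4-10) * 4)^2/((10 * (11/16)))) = -48785/1178647582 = -0.00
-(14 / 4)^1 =-7 / 2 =-3.50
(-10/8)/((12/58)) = -145/24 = -6.04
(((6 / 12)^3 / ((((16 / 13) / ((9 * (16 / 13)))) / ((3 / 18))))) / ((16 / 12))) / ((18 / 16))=1 / 8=0.12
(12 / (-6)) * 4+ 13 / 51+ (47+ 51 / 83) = 168767 / 4233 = 39.87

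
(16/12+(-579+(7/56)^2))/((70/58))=-478.63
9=9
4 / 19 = 0.21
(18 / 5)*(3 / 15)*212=3816 / 25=152.64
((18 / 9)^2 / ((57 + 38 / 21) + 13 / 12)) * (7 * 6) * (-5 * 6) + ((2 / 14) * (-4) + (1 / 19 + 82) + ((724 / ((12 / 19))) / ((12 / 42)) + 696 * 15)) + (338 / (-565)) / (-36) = 5462703800999 / 378054495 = 14449.51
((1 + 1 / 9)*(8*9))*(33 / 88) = 30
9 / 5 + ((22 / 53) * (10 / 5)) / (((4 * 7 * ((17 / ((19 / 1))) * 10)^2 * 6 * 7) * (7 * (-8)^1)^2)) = 2541965211011 / 1412202892800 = 1.80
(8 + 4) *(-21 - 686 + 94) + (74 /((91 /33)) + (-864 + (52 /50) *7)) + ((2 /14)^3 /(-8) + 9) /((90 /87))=-43754482501 /5350800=-8177.19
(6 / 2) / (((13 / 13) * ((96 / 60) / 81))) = 1215 / 8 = 151.88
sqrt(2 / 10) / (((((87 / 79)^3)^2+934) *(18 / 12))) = 486174911042 *sqrt(5) / 3412159644864345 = 0.00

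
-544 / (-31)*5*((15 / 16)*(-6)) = -15300 / 31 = -493.55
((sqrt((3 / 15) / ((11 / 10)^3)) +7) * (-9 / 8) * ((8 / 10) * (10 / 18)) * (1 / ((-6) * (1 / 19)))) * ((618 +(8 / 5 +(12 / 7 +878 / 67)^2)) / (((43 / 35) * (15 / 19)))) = 10120.53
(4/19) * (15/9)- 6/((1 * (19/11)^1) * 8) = -1/12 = -0.08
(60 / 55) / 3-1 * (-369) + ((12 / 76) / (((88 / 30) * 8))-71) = 1995501 / 6688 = 298.37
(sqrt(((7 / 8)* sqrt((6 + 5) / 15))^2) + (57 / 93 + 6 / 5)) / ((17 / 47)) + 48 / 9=329* sqrt(165) / 2040 + 81781 / 7905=12.42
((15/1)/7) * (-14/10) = -3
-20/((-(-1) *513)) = -20/513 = -0.04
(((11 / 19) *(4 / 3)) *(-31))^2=1860496 / 3249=572.64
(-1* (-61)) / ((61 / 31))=31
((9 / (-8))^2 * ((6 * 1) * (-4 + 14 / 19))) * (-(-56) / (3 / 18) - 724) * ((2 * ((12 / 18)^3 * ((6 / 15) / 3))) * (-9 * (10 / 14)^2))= -3247560 / 931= -3488.25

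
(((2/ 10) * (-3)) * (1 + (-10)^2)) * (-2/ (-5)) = -606/ 25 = -24.24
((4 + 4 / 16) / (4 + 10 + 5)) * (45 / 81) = 85 / 684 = 0.12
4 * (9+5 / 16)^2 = 346.89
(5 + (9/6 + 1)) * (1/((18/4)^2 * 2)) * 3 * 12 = 6.67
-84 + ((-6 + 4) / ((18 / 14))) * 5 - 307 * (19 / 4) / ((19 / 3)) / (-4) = -4927 / 144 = -34.22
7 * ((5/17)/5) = 0.41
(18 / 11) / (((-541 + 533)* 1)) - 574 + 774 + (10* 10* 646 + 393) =2868483 / 44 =65192.80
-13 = -13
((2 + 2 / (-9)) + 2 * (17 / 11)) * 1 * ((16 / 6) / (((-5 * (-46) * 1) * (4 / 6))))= 964 / 11385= 0.08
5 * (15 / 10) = 15 / 2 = 7.50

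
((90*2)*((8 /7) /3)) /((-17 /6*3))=-960 /119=-8.07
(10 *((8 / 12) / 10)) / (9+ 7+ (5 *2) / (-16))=16 / 369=0.04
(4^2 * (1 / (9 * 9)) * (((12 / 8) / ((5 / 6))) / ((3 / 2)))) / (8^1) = 4 / 135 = 0.03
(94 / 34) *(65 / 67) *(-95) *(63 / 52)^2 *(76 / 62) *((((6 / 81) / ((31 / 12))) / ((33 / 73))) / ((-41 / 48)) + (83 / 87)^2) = -16546833880045875 / 43177052202856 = -383.23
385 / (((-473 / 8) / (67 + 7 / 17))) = -438.96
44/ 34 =22/ 17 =1.29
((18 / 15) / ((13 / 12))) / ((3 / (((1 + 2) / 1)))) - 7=-5.89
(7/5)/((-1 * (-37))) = 7/185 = 0.04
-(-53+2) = 51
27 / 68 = 0.40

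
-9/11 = -0.82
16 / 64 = 1 / 4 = 0.25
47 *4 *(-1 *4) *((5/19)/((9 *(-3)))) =3760/513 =7.33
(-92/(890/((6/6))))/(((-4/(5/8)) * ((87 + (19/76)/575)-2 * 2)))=13225/67960756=0.00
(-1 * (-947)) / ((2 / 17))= 16099 / 2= 8049.50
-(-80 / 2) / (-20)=-2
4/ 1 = 4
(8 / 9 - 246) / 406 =-0.60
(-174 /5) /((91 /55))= -1914 /91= -21.03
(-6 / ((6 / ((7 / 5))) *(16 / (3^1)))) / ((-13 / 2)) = 21 / 520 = 0.04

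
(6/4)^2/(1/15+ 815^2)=135/39853504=0.00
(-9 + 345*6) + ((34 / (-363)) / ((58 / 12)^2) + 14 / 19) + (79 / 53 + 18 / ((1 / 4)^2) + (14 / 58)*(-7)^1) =240764539603 / 102473327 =2349.53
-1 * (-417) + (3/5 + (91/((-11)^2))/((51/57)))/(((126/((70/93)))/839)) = 730383277/1721709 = 424.22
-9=-9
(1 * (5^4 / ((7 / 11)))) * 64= 440000 / 7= 62857.14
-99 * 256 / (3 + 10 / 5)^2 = -1013.76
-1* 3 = -3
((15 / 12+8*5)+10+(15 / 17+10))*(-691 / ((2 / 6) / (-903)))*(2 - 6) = -7908857775 / 17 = -465226927.94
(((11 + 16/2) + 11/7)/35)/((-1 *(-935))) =144/229075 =0.00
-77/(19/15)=-60.79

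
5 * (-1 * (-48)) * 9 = 2160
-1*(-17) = 17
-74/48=-37/24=-1.54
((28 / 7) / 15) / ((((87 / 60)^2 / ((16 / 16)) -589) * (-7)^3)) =320 / 241567011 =0.00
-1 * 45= -45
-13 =-13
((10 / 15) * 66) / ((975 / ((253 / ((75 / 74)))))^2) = 15422584496 / 5347265625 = 2.88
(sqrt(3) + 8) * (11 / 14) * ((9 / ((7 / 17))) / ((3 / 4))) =1122 * sqrt(3) / 49 + 8976 / 49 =222.84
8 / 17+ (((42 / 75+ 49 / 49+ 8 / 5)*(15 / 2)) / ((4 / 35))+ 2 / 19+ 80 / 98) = 26433265 / 126616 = 208.77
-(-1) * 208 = 208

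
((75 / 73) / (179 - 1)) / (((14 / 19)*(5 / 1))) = 285 / 181916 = 0.00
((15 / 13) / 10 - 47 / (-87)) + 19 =44461 / 2262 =19.66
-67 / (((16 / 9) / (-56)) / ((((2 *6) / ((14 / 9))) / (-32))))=-16281 / 32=-508.78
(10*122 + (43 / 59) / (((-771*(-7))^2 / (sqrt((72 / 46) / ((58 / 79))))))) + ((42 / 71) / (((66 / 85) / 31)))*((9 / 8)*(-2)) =43*sqrt(105386) / 382086265659 + 3645275 / 3124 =1166.86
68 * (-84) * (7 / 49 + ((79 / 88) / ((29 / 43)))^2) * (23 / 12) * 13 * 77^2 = -1615714195.21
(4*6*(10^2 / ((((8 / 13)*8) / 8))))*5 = 19500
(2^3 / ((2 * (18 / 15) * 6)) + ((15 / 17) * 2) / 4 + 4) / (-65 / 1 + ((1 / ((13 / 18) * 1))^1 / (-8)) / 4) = -159016 / 2069937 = -0.08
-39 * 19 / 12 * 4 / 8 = -247 / 8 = -30.88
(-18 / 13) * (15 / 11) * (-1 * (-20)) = -5400 / 143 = -37.76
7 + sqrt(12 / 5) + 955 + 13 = 2* sqrt(15) / 5 + 975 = 976.55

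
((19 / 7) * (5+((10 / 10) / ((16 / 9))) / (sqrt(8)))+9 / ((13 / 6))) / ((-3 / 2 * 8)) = -1613 / 1092- 57 * sqrt(2) / 1792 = -1.52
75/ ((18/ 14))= 175/ 3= 58.33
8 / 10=4 / 5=0.80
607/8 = 75.88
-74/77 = -0.96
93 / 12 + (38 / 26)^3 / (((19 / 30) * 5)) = 76771 / 8788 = 8.74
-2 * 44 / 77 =-8 / 7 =-1.14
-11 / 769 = -0.01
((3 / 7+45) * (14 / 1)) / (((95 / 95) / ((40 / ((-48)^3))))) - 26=-30217 / 1152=-26.23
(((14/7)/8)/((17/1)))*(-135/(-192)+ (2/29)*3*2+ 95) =178393/126208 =1.41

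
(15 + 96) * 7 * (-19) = -14763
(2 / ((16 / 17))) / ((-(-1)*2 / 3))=3.19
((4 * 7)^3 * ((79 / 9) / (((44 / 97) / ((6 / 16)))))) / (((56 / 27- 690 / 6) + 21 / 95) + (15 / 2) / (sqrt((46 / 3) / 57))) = -1621.44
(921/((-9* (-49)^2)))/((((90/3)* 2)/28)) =-307/15435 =-0.02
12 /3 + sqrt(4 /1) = 6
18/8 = 9/4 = 2.25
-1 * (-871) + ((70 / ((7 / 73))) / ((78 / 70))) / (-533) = 18079927 / 20787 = 869.77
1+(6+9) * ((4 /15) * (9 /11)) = 47 /11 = 4.27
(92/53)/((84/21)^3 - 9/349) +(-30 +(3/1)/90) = -1062851329/35499930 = -29.94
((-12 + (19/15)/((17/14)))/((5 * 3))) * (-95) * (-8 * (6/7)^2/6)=-849376/12495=-67.98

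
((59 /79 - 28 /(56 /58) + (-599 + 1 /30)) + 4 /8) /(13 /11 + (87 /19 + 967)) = -155216567 /240918795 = -0.64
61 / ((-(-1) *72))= 61 / 72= 0.85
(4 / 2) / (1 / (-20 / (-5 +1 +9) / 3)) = -8 / 3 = -2.67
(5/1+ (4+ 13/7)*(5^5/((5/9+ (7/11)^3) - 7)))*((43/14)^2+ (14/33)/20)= -27925.14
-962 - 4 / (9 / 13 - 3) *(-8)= -14638 / 15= -975.87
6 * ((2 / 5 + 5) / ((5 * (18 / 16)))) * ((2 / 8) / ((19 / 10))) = 0.76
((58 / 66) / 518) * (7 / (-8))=-29 / 19536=-0.00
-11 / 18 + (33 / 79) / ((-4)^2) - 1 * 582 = -6627487 / 11376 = -582.59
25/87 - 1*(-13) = 1156/87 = 13.29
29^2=841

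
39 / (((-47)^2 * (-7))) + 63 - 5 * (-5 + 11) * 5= -1345320 / 15463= -87.00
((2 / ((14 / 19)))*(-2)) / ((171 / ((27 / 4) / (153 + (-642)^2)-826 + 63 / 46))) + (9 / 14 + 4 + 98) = 950174342 / 7375893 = 128.82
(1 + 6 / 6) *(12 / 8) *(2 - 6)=-12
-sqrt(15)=-3.87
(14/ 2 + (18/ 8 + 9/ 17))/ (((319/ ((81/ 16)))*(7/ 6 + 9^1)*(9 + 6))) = 10773/ 10585696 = 0.00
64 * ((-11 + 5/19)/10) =-6528/95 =-68.72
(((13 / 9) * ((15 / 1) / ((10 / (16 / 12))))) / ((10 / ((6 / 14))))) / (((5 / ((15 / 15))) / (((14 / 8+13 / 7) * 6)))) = 1313 / 2450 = 0.54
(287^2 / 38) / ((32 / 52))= 1070797 / 304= 3522.36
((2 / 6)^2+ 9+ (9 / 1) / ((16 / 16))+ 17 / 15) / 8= 433 / 180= 2.41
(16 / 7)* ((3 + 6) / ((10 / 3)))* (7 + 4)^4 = 3162456 / 35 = 90355.89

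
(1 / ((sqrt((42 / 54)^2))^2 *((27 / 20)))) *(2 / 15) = 8 / 49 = 0.16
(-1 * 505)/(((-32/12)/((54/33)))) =13635/44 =309.89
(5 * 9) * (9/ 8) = 405/ 8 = 50.62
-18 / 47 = -0.38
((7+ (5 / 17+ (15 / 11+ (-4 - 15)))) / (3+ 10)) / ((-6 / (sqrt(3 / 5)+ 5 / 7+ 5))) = 0.86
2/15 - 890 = -13348/15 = -889.87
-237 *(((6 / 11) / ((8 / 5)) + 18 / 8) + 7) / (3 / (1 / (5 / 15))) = -50007 / 22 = -2273.05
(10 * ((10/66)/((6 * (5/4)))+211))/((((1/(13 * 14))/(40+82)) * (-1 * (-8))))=579829705/99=5856865.71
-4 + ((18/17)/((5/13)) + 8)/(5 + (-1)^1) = -223/170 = -1.31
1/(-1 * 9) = -1/9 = -0.11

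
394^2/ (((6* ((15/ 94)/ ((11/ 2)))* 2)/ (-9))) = -20064253/ 5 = -4012850.60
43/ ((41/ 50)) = 2150/ 41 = 52.44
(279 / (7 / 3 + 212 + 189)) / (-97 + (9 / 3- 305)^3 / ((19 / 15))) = -0.00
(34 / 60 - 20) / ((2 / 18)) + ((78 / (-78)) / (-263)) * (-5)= -174.92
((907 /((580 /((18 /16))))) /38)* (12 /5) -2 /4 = -85711 /220400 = -0.39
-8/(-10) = 4/5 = 0.80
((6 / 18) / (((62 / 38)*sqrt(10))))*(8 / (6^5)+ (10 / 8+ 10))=0.73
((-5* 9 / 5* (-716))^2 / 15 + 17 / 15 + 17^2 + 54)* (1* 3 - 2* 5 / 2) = -5537373.07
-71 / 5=-14.20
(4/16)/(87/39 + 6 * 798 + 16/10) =65/1245876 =0.00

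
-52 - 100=-152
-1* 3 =-3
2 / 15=0.13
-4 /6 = -2 /3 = -0.67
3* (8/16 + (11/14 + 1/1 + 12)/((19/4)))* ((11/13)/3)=9955/3458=2.88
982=982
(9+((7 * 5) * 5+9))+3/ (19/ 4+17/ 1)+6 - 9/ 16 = 92139/ 464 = 198.58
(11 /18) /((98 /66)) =121 /294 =0.41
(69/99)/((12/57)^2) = 8303/528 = 15.73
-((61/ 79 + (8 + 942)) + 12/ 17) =-1277835/ 1343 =-951.48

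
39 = 39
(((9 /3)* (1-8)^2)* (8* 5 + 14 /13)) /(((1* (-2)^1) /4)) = -12076.62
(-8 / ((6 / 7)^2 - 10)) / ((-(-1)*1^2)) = 0.86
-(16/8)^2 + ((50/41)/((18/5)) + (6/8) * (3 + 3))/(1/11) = 36329/738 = 49.23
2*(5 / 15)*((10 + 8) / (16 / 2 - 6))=6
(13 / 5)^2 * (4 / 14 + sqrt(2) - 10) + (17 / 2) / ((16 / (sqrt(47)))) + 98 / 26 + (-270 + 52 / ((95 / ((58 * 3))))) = -223.46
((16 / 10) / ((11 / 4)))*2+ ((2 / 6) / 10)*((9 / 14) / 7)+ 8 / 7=24897 / 10780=2.31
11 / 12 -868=-10405 / 12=-867.08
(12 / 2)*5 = 30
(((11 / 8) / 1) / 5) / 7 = 11 / 280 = 0.04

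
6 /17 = 0.35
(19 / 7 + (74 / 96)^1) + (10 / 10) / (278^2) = 22624975 / 6491856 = 3.49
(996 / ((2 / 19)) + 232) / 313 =9694 / 313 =30.97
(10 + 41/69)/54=731/3726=0.20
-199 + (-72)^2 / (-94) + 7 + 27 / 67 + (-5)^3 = -1170628 / 3149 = -371.75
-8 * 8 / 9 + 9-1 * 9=-64 / 9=-7.11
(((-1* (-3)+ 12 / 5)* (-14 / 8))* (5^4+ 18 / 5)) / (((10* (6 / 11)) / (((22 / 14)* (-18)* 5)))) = 30804543 / 200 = 154022.72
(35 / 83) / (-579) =-35 / 48057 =-0.00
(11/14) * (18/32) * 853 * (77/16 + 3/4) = 7515783/3584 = 2097.04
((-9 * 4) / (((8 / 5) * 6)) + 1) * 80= -220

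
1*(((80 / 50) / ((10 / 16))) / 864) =2 / 675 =0.00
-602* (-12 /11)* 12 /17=86688 /187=463.57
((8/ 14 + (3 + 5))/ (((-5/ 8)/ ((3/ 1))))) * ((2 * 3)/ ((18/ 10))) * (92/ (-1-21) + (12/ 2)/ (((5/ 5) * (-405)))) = 398848/ 693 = 575.54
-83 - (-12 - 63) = -8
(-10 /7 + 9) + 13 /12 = 727 /84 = 8.65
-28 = -28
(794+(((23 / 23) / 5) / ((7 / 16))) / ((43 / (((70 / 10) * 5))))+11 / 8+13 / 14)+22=1971371 / 2408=818.68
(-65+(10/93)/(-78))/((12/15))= -294700/3627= -81.25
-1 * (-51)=51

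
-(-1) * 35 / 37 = 35 / 37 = 0.95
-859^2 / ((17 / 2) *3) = -1475762 / 51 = -28936.51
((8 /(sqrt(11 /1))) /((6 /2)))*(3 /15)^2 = 8*sqrt(11) /825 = 0.03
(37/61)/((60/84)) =259/305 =0.85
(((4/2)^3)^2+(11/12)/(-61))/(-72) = -46837/52704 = -0.89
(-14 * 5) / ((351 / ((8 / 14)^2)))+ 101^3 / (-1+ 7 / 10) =-8438165350 / 2457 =-3434336.73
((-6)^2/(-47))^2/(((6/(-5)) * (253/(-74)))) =79920/558877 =0.14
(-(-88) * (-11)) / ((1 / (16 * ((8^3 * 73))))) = -578879488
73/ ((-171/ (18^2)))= -2628/ 19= -138.32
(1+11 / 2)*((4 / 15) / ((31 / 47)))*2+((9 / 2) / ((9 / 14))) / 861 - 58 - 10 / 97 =-32571839 / 616435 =-52.84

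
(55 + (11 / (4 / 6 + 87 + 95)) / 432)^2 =18837084309241 / 6227103744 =3025.02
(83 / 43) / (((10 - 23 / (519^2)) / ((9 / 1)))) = 201212667 / 115824241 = 1.74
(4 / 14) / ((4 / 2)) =1 / 7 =0.14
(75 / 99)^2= 0.57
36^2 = 1296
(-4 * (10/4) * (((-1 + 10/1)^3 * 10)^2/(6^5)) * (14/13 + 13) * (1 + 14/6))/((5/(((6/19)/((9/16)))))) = -88938000/247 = -360072.87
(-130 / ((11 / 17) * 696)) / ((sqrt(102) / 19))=-1235 * sqrt(102) / 22968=-0.54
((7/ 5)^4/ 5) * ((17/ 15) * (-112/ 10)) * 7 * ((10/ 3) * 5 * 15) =-32000528/ 1875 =-17066.95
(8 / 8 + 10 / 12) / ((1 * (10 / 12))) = 11 / 5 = 2.20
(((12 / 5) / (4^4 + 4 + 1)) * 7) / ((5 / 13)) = 364 / 2175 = 0.17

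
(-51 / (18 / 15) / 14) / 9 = -85 / 252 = -0.34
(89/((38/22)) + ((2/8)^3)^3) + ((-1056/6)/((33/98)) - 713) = -17693671367/14942208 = -1184.14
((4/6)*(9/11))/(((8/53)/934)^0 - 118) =-2/429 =-0.00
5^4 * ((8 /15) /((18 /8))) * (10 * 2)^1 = 80000 /27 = 2962.96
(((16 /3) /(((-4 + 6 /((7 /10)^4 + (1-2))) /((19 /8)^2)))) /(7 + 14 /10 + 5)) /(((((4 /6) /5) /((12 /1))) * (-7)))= 22860325 /9421272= 2.43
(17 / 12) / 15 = 17 / 180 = 0.09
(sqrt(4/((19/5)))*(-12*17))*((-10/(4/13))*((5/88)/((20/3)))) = 9945*sqrt(95)/1672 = 57.97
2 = 2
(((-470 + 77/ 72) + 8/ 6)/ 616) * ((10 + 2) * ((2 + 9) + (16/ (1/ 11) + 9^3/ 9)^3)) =-142870998217/ 924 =-154622292.44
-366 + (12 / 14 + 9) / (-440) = -1127349 / 3080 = -366.02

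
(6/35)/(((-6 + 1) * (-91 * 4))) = 3/31850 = 0.00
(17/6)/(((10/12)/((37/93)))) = 629/465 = 1.35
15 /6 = 5 /2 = 2.50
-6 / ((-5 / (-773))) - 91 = -5093 / 5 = -1018.60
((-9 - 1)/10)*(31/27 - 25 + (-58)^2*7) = -635152/27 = -23524.15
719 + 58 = 777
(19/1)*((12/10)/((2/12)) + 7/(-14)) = 1273/10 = 127.30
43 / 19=2.26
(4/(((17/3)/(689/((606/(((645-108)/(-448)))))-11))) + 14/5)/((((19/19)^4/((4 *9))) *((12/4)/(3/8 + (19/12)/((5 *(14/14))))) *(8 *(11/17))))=-945975319/99545600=-9.50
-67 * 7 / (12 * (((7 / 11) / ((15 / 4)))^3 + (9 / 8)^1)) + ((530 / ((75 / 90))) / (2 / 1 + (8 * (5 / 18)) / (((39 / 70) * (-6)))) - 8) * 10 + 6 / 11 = 1459822857114088 / 313996462153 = 4649.17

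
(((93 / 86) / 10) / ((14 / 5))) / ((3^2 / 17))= 527 / 7224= 0.07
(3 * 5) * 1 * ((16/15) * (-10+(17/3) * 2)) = 64/3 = 21.33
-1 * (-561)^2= -314721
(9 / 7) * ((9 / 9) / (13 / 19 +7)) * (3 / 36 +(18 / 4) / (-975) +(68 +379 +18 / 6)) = 100052499 / 1328600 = 75.31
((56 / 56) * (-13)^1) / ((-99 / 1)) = 13 / 99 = 0.13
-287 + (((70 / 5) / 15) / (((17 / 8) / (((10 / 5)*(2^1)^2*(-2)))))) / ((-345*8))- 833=-98531776 / 87975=-1120.00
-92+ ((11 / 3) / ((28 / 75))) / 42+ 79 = -15013 / 1176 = -12.77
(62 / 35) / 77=62 / 2695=0.02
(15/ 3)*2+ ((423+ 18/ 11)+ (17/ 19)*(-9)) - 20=84976/ 209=406.58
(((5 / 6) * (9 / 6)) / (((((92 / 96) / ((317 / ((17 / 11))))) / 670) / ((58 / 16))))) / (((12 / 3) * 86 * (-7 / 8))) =-508143075 / 235382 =-2158.80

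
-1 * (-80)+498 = 578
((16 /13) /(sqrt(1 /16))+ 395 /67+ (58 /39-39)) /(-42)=34876 /54873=0.64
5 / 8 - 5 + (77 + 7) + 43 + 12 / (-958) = 469851 / 3832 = 122.61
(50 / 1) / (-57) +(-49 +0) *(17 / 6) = -5309 / 38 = -139.71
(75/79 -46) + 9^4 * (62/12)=5348845/158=33853.45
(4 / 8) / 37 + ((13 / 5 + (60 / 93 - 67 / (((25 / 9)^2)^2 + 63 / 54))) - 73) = -70.85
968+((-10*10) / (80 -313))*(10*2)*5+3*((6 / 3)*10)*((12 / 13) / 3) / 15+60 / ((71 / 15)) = 220397900 / 215059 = 1024.83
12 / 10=6 / 5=1.20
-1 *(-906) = 906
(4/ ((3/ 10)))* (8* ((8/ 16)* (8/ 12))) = 320/ 9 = 35.56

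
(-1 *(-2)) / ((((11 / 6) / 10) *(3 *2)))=20 / 11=1.82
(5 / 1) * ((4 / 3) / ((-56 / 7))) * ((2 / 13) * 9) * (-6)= 6.92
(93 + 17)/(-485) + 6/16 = 115/776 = 0.15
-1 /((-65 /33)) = 33 /65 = 0.51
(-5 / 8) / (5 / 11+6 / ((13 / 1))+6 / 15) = -3575 / 7528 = -0.47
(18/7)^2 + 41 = 2333/49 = 47.61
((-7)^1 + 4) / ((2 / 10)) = -15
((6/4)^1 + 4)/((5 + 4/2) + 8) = 11/30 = 0.37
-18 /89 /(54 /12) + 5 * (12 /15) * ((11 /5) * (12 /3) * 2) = 31308 /445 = 70.36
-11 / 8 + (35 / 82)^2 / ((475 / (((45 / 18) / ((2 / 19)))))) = -36737 / 26896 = -1.37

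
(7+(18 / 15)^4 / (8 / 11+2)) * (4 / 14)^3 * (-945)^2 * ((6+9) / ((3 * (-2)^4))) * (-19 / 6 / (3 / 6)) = -319905.33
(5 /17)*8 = 40 /17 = 2.35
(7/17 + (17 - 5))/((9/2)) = 422/153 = 2.76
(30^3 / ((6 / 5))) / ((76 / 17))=95625 / 19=5032.89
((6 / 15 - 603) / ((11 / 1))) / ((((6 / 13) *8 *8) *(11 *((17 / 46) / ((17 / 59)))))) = -900887 / 6853440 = -0.13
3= 3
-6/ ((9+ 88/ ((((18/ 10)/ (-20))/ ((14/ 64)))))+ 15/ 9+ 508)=-54/ 2743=-0.02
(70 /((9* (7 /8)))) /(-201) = -80 /1809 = -0.04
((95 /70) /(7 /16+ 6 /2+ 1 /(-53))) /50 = 0.01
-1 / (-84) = 1 / 84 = 0.01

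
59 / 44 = 1.34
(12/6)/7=2/7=0.29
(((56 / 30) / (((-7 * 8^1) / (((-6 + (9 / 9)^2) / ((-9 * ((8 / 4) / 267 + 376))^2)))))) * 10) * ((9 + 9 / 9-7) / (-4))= -0.00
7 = 7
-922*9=-8298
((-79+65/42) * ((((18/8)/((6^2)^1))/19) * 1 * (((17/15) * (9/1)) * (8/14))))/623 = -55301/23200520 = -0.00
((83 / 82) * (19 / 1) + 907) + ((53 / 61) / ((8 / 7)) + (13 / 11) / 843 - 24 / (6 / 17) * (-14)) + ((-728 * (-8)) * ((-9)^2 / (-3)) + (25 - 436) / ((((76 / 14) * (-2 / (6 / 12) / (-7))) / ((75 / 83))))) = -22747022198795195 / 146293704084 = -155488.73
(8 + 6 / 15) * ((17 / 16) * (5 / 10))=357 / 80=4.46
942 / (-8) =-471 / 4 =-117.75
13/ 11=1.18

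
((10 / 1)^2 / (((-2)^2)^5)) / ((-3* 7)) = -25 / 5376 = -0.00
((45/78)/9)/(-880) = -1/13728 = -0.00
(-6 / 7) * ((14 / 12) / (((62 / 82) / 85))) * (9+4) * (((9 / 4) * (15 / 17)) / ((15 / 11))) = -263835 / 124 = -2127.70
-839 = -839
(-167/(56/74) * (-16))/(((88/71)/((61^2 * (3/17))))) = 1870629.70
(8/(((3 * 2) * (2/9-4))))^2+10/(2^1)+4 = 2637/289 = 9.12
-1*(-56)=56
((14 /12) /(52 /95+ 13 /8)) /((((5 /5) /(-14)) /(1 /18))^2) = 130340 /401193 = 0.32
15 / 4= 3.75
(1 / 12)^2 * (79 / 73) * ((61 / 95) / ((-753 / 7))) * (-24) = 33733 / 31332330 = 0.00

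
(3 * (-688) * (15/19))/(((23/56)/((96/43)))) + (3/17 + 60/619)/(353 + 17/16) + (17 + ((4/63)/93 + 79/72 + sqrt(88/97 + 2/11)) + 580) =-10085143289796287077/1221052695203880 + sqrt(1239854)/1067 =-8258.34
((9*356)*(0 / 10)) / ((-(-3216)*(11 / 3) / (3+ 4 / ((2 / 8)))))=0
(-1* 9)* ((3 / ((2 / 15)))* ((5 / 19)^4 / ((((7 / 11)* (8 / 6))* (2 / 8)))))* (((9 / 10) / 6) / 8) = -0.09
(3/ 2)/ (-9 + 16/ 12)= -9/ 46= -0.20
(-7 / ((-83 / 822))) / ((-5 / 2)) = -11508 / 415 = -27.73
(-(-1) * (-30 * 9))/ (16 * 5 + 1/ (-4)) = -1080/ 319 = -3.39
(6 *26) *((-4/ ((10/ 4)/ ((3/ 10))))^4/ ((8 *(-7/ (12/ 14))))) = -2426112/ 19140625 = -0.13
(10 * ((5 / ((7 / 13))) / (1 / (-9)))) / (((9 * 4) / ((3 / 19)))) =-3.67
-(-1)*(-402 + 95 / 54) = -400.24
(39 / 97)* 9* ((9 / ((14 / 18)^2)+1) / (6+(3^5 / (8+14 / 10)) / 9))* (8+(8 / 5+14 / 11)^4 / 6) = 757552824005952 / 6045515966875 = 125.31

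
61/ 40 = 1.52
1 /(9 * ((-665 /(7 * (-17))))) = 17 /855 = 0.02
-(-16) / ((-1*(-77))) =16 / 77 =0.21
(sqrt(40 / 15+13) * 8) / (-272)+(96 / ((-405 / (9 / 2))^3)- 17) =-516379 / 30375- sqrt(141) / 102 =-17.12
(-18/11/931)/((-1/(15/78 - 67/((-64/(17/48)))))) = 67461/68164096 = 0.00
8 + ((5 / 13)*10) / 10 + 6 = 187 / 13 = 14.38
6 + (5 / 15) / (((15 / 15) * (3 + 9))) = 217 / 36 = 6.03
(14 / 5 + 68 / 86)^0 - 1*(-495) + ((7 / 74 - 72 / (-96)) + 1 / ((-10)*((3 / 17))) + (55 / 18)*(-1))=3284861 / 6660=493.22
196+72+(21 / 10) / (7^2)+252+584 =77283 / 70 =1104.04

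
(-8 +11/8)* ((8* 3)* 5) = -795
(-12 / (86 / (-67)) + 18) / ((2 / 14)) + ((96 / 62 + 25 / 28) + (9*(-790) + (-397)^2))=5624461169 / 37324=150692.88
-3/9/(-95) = 1/285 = 0.00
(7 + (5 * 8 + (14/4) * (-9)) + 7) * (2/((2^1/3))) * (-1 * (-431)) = 58185/2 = 29092.50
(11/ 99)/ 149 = 1/ 1341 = 0.00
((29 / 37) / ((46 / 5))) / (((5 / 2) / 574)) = 16646 / 851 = 19.56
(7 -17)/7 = -10/7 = -1.43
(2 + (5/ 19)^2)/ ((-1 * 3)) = -249/ 361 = -0.69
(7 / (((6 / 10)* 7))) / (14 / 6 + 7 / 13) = 65 / 112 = 0.58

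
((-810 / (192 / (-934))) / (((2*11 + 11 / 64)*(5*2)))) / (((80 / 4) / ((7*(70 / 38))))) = 205947 / 17974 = 11.46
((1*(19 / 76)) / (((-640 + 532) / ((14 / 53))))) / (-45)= 7 / 515160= 0.00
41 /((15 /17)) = 697 /15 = 46.47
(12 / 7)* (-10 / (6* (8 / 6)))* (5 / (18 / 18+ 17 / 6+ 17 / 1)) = -18 / 35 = -0.51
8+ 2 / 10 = 41 / 5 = 8.20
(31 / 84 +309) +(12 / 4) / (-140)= 64963 / 210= 309.35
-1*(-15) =15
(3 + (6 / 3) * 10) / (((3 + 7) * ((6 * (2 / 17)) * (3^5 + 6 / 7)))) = 2737 / 204840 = 0.01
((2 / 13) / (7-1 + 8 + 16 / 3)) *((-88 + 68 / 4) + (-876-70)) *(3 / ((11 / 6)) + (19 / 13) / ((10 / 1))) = -7776999 / 539110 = -14.43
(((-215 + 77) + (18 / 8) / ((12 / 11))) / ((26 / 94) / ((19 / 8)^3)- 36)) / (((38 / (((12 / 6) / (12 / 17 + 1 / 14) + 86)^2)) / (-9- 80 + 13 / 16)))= -139809678147061731 / 2032476015104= -68787.86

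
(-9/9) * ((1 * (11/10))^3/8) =-1331/8000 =-0.17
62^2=3844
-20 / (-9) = 20 / 9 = 2.22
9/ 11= 0.82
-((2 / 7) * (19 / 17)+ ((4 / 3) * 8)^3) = -3900418 / 3213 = -1213.95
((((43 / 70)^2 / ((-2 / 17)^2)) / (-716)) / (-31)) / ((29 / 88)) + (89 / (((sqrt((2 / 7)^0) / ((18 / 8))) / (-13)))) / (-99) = 456219370331 / 17347283800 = 26.30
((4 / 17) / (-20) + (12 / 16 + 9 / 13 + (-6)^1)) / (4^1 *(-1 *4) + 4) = 20197 / 53040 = 0.38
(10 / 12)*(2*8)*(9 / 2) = 60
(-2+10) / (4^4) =1 / 32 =0.03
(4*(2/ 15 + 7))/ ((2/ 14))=2996/ 15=199.73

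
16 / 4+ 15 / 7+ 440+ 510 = 6693 / 7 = 956.14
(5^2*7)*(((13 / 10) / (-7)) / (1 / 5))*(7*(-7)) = 15925 / 2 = 7962.50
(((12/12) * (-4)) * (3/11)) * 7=-84/11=-7.64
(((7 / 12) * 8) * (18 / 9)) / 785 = 28 / 2355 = 0.01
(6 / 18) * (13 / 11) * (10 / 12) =65 / 198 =0.33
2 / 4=1 / 2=0.50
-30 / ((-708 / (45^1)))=225 / 118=1.91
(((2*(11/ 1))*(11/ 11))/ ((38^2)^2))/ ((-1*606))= -11/ 631796208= -0.00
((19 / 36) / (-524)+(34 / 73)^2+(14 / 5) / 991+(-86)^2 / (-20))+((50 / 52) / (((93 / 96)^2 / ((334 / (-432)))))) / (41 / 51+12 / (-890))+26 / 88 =-90939049789124356198493 / 245590078247129156112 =-370.29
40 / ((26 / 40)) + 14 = 982 / 13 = 75.54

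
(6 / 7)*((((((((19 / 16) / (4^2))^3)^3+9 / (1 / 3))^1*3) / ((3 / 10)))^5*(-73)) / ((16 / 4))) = -23062766200797387533043331335358762978067385377003595649443820150940028350372417073324473037276446405155291960620751153125 / 1027487379963552037201647761095334949476861115147389943434439800045341448487641194015368311793336307576471552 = -22445790235998.32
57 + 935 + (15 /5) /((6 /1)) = 1985 /2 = 992.50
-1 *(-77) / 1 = 77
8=8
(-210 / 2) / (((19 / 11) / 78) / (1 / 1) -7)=90090 / 5987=15.05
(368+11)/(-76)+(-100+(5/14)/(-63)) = -3518929/33516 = -104.99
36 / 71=0.51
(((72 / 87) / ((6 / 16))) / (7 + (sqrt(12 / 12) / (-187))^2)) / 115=139876 / 51022165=0.00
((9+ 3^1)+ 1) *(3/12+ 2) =117/4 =29.25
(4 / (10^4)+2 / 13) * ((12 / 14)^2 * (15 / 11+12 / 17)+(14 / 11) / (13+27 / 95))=3603590037 / 14454632500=0.25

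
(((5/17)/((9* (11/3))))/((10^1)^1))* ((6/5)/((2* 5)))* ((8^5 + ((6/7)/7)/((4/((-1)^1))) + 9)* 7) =292013/11900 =24.54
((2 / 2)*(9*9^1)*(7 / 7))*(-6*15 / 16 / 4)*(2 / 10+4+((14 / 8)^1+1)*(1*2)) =-70713 / 64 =-1104.89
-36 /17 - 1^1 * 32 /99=-4108 /1683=-2.44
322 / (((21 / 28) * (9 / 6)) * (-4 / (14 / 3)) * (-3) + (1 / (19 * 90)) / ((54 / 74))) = 208134360 / 1870403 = 111.28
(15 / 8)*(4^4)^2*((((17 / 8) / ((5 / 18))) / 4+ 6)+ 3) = 1340928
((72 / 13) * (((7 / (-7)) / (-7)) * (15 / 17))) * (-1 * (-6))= 6480 / 1547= 4.19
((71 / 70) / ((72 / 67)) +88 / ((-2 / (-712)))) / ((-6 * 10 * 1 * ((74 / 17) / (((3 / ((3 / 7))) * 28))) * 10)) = -18789847363 / 7992000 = -2351.08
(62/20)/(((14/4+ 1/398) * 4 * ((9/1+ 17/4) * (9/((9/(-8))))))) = -6169/2955280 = -0.00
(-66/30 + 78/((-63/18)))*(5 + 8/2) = -7713/35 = -220.37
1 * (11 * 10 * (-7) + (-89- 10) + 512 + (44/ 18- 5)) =-3236/ 9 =-359.56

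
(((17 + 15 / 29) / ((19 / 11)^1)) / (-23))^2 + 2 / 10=316733649 / 803024645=0.39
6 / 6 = 1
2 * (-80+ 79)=-2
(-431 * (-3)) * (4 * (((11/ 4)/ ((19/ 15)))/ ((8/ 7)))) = 9825.10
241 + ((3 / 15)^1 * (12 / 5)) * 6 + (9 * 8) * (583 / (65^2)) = 1072369 / 4225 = 253.82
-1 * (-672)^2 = -451584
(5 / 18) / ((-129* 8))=-5 / 18576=-0.00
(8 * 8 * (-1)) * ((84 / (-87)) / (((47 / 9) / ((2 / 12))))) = 2688 / 1363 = 1.97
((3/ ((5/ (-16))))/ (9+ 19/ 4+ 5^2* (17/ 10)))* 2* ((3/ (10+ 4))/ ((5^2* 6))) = -32/ 65625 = -0.00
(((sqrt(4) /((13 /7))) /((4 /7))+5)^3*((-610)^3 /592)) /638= -162726622694875 /829798112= -196103.87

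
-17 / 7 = -2.43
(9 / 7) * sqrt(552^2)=4968 / 7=709.71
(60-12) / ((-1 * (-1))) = 48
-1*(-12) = 12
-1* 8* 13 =-104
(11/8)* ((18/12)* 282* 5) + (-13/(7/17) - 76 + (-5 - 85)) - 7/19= 2883637/1064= 2710.19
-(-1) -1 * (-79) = 80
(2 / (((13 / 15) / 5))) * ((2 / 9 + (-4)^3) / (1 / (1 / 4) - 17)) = 28700 / 507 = 56.61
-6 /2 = -3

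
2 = 2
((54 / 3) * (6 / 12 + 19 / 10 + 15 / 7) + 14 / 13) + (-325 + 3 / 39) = -110144 / 455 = -242.07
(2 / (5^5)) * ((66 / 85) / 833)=132 / 221265625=0.00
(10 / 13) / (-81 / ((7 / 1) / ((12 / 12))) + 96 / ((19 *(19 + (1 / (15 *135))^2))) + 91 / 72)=-53291723184 / 695675228911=-0.08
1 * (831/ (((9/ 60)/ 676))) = 3745040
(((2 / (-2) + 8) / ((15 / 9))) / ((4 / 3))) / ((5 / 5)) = 63 / 20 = 3.15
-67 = -67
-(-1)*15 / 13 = 15 / 13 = 1.15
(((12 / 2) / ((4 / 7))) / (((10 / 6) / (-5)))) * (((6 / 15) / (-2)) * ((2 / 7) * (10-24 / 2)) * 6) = -108 / 5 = -21.60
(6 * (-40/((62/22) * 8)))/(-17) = 330/527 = 0.63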